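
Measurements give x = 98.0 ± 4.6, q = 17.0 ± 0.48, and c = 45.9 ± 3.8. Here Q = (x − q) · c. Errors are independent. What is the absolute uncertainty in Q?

374

Let u = x − q = 81.0. δu = √(δx² + δq²) = √(21.2 + 0.230) = 4.62, so δu/u = 0.0571.
Q is then a monomial in u, c:
δQ/Q = √((δu/u)² + (1·δc/c)²) = √(0.00326 + 0.00685) = 0.101
Q = 3720, so δQ = 0.101 × 3720 = 374.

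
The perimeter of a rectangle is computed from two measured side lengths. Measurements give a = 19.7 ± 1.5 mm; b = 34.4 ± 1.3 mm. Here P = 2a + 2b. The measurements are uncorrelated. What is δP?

Absolute uncertainties add in quadrature for a linear combination:
  (2·δa)² = 9.00;  (2·δb)² = 6.76
δP = √(15.8) = 3.97 mm

3.97 mm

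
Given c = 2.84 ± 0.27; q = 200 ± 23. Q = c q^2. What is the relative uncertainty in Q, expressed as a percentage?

Q is a product of powers, so relative uncertainties combine in quadrature:
  (1·δc/c)² = (1×0.0951)² = 0.00904;  (2·δq/q)² = (2×0.115)² = 0.0529
δQ/Q = √(0.0619) = 0.249

24.9%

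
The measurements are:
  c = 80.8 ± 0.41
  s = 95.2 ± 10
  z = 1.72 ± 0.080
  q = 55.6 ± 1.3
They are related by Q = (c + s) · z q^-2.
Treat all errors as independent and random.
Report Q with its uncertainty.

0.0979 ± 0.00853

Let u = c + s = 176. δu = √(δc² + δs²) = √(0.168 + 100) = 10.0, so δu/u = 0.0569.
Q is then a monomial in u, z, q:
δQ/Q = √((δu/u)² + (1·δz/z)² + (-2·δq/q)²) = √(0.00323 + 0.00216 + 0.00219) = 0.0871
Q = 0.0979, so δQ = 0.0871 × 0.0979 = 0.00853.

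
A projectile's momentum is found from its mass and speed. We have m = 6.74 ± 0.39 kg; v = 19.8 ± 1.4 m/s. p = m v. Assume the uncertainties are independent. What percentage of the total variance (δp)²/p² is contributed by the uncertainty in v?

(δp/p)² = (1·δm/m)² + (1·δv/v)²
  m term: (1×0.0579)² = 0.00335
  v term: (1×0.0707)² = 0.00500
Total = 0.00835. Share from v = 0.00500/0.00835 = 0.599.

59.9%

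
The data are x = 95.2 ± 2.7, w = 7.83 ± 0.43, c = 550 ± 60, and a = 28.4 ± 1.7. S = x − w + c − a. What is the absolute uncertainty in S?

S is a linear combination, so absolute uncertainties add in quadrature:
  (δx)² = 7.29;  (δw)² = 0.185;  (δc)² = 3600;  (δa)² = 2.89
δS = √(3610) = 60.1

60.1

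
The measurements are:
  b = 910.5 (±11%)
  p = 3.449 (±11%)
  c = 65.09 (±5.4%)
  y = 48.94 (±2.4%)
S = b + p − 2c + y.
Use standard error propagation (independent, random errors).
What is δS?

Sums and differences: (δS)² = Σ (cᵢ δxᵢ)².
  (δb)² = 10000;  (δp)² = 0.144;  (2·δc)² = 49.4;  (δy)² = 1.38
δS = √(10100) = 100

100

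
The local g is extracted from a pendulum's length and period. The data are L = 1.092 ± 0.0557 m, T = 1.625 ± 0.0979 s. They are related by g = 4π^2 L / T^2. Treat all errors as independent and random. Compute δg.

Relative error in a monomial: (δg/g)² = Σ (nᵢ · δxᵢ/xᵢ)².
  (1·δL/L)² = (1×0.0510)² = 0.00260;  (-2·δT/T)² = (-2×0.0602)² = 0.0145
δg/g = √(0.0171) = 0.131
g = 16.33 m/s^2, so δg = 0.131 × 16.33 = 2.14 m/s^2.

2.14 m/s^2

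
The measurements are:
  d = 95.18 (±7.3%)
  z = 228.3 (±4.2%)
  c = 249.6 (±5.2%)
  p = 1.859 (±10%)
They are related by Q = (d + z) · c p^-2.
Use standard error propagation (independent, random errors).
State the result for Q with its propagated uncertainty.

23360 ± 4900

Let u = d + z = 323.5. δu = √(δd² + δz²) = √(48.3 + 91.9) = 11.8, so δu/u = 0.0366.
Q is then a monomial in u, c, p:
δQ/Q = √((δu/u)² + (1·δc/c)² + (-2·δp/p)²) = √(0.00134 + 0.00270 + 0.0400) = 0.210
Q = 23360, so δQ = 0.210 × 23360 = 4900.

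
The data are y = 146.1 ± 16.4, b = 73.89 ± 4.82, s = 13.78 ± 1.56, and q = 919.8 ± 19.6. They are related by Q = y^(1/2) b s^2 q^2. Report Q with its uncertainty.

(1.435 ± 0.353) × 10^11

Since Q is a product/quotient, work with relative uncertainties:
  (½·δy/y)² = (0.5×0.112)² = 0.00315;  (1·δb/b)² = (1×0.0652)² = 0.00426;  (2·δs/s)² = (2×0.113)² = 0.0513;  (2·δq/q)² = (2×0.0213)² = 0.00182
δQ/Q = √(0.0605) = 0.246
Q = 1.435e+11, so δQ = 0.246 × 1.435e+11 = 3.53e+10.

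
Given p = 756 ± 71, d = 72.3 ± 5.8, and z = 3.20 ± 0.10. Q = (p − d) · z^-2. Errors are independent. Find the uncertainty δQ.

Let u = p − d = 684. δu = √(δp² + δd²) = √(5040 + 33.6) = 71.2, so δu/u = 0.104.
Q is then a monomial in u, z:
δQ/Q = √((δu/u)² + (-2·δz/z)²) = √(0.0109 + 0.00391) = 0.122
Q = 66.8, so δQ = 0.122 × 66.8 = 8.11.

8.11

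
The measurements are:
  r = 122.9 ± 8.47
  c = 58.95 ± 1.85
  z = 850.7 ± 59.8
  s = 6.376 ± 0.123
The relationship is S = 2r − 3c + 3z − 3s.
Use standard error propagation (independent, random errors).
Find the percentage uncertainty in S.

For a sum/difference, combine absolute errors in quadrature:
  (2·δr)² = 287;  (3·δc)² = 30.8;  (3·δz)² = 32200;  (3·δs)² = 0.136
δS = √(32500) = 180
S = 2602, so δS/S = 180/2602 = 0.0693.

6.93%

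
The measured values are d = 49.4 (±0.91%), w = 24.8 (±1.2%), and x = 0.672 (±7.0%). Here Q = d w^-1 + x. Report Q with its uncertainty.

Let p = d·w^-1 = 1.99. δp/p = √((1·δd/d)² + (-1·δw/w)²) = √(8.28e-05 + 0.000144) = 0.0151, so δp = 0.0300.
Q = p + x: δQ = √(δp² + δx²) = √(0.000900 + 0.00221) = 0.0558
Q = 2.66.

2.66 ± 0.0558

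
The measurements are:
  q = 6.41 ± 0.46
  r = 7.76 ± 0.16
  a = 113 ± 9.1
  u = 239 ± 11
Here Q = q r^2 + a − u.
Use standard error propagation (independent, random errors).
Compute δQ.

35.0

Let p = q·r^2 = 386. δp/p = √((1·δq/q)² + (2·δr/r)²) = √(0.00515 + 0.00170) = 0.0828, so δp = 31.9.
Q = p + a − u: δQ = √(δp² + δa² + δu²) = √(1020 + 82.8 + 121) = 35.0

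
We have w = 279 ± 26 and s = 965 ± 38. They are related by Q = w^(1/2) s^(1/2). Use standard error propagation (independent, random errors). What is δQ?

Since Q is a product/quotient, work with relative uncertainties:
  (½·δw/w)² = (0.5×0.0932)² = 0.00217;  (½·δs/s)² = (0.5×0.0394)² = 0.000388
δQ/Q = √(0.00256) = 0.0506
Q = 519, so δQ = 0.0506 × 519 = 26.2.

26.2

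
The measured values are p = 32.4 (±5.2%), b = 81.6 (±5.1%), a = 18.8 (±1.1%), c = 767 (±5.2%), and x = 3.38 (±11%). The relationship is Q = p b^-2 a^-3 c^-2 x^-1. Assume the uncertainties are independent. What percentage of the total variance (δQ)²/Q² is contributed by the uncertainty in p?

(δQ/Q)² = (1·δp/p)² + (-2·δb/b)² + (-3·δa/a)² + (-2·δc/c)² + (-1·δx/x)²
  p term: (1×0.0520)² = 0.00270
  b term: (-2×0.0510)² = 0.0104
  a term: (-3×0.0110)² = 0.00109
  c term: (-2×0.0520)² = 0.0108
  x term: (-1×0.110)² = 0.0121
Total = 0.0371. Share from p = 0.00270/0.0371 = 0.0729.

7.29%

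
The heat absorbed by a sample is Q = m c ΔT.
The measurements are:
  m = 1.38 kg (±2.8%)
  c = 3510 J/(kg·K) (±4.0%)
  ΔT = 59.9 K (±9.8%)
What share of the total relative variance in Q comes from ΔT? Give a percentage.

(δQ/Q)² = (1·δm/m)² + (1·δc/c)² + (1·δΔT/ΔT)²
  m term: (1×0.0280)² = 0.000784
  c term: (1×0.0400)² = 0.00160
  ΔT term: (1×0.0980)² = 0.00960
Total = 0.0120. Share from ΔT = 0.00960/0.0120 = 0.801.

80.1%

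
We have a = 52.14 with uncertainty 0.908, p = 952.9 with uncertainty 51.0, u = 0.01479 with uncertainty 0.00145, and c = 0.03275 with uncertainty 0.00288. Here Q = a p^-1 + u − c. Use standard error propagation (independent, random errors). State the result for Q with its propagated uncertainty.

Let w = a·p^-1 = 0.05472. δw/w = √((1·δa/a)² + (-1·δp/p)²) = √(0.000303 + 0.00286) = 0.0563, so δw = 0.00308.
Q = w + u − c: δQ = √(δw² + δu² + δc²) = √(9.48e-06 + 2.1e-06 + 8.29e-06) = 0.00446
Q = 0.03676.

0.03676 ± 0.00446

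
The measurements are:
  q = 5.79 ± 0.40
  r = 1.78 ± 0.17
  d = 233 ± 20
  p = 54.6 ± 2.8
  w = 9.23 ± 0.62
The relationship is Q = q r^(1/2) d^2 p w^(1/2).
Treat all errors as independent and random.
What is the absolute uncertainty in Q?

Since Q is a product/quotient, work with relative uncertainties:
  (1·δq/q)² = (1×0.0691)² = 0.00477;  (½·δr/r)² = (0.5×0.0955)² = 0.00228;  (2·δd/d)² = (2×0.0858)² = 0.0295;  (1·δp/p)² = (1×0.0513)² = 0.00263;  (½·δw/w)² = (0.5×0.0672)² = 0.00113
δQ/Q = √(0.0403) = 0.201
Q = 6.96e+07, so δQ = 0.201 × 6.96e+07 = 1.4e+07.

1.4e+07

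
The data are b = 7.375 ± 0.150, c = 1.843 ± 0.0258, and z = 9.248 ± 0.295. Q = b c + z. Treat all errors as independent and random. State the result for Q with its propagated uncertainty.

22.84 ± 0.447

Let p = b·c = 13.59. δp/p = √((1·δb/b)² + (1·δc/c)²) = √(0.000414 + 0.000196) = 0.0247, so δp = 0.336.
Q = p + z: δQ = √(δp² + δz²) = √(0.113 + 0.0870) = 0.447
Q = 22.84.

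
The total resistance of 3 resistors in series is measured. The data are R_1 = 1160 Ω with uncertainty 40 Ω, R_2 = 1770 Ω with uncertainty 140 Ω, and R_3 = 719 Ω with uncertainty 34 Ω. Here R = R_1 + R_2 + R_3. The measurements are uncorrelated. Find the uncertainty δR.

Each term contributes (cᵢ δxᵢ)² to (δR)²:
  (δR_1)² = 1600;  (δR_2)² = 19600;  (δR_3)² = 1160
δR = √(22400) = 150 Ω

150 Ω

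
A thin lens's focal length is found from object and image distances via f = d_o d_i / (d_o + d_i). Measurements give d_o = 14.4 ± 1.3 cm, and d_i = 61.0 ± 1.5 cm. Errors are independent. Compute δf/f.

∂f/∂d_o = (d_i/(d_o+d_i))² = 0.655;  ∂f/∂d_i = (d_o/(d_o+d_i))² = 0.0365
δf = √((∂f/∂d_o · δd_o)² + (∂f/∂d_i · δd_i)²) = √(0.724 + 0.00299) = 0.853 cm
f = 11.6 cm, so δf/f = 0.853/11.6 = 0.0732.

0.0732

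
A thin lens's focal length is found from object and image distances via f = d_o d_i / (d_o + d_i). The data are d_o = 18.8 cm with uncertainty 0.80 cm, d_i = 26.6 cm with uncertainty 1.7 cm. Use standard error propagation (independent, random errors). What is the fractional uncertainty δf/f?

0.0364

∂f/∂d_o = (d_i/(d_o+d_i))² = 0.343;  ∂f/∂d_i = (d_o/(d_o+d_i))² = 0.171
δf = √((∂f/∂d_o · δd_o)² + (∂f/∂d_i · δd_i)²) = √(0.0754 + 0.0850) = 0.400 cm
f = 11.0 cm, so δf/f = 0.400/11.0 = 0.0364.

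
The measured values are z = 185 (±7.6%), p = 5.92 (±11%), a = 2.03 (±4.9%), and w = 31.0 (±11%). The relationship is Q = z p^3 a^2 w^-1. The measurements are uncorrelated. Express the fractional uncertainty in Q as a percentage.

36.9%

Since Q is a product/quotient, work with relative uncertainties:
  (1·δz/z)² = (1×0.0760)² = 0.00578;  (3·δp/p)² = (3×0.110)² = 0.109;  (2·δa/a)² = (2×0.0490)² = 0.00960;  (-1·δw/w)² = (-1×0.110)² = 0.0121
δQ/Q = √(0.136) = 0.369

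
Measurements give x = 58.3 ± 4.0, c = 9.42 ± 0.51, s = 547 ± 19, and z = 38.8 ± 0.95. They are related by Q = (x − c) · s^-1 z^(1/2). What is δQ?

Let u = x − c = 48.9. δu = √(δx² + δc²) = √(16.0 + 0.260) = 4.03, so δu/u = 0.0825.
Q is then a monomial in u, s, z:
δQ/Q = √((δu/u)² + (-1·δs/s)² + (½·δz/z)²) = √(0.00681 + 0.00121 + 0.000150) = 0.0903
Q = 0.557, so δQ = 0.0903 × 0.557 = 0.0503.

0.0503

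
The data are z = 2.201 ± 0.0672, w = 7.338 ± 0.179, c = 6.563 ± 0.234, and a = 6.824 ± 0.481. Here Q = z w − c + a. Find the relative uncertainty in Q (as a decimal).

0.0504

Let p = z·w = 16.15. δp/p = √((1·δz/z)² + (1·δw/w)²) = √(0.000932 + 0.000595) = 0.0391, so δp = 0.631.
Q = p − c + a: δQ = √(δp² + δc² + δa²) = √(0.398 + 0.0548 + 0.231) = 0.827
Q = 16.41, so δQ/Q = 0.827/16.41 = 0.0504.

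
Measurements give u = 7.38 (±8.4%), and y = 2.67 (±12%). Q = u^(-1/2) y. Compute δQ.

0.125

Products/powers → add relative errors in quadrature, weighted by exponent:
  (−½·δu/u)² = (-0.5×0.0840)² = 0.00176;  (1·δy/y)² = (1×0.120)² = 0.0144
δQ/Q = √(0.0162) = 0.127
Q = 0.983, so δQ = 0.127 × 0.983 = 0.125.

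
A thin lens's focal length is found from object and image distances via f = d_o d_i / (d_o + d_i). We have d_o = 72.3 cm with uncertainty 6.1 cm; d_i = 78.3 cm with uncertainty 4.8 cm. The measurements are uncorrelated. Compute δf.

1.99 cm

∂f/∂d_o = (d_i/(d_o+d_i))² = 0.270;  ∂f/∂d_i = (d_o/(d_o+d_i))² = 0.230
δf = √((∂f/∂d_o · δd_o)² + (∂f/∂d_i · δd_i)²) = √(2.72 + 1.22) = 1.99 cm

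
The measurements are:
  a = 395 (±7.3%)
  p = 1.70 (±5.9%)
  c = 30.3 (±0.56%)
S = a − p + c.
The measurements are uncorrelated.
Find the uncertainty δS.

Each term contributes (cᵢ δxᵢ)² to (δS)²:
  (δa)² = 831;  (δp)² = 0.0101;  (δc)² = 0.0288
δS = √(831) = 28.8

28.8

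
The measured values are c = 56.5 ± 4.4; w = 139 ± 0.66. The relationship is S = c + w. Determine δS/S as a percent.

Each term contributes (cᵢ δxᵢ)² to (δS)²:
  (δc)² = 19.4;  (δw)² = 0.436
δS = √(19.8) = 4.45
S = 196, so δS/S = 4.45/196 = 0.0228.

2.28%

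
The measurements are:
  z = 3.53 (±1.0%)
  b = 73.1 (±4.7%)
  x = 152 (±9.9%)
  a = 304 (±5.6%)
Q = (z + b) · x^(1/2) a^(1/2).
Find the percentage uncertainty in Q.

7.24%

Let u = z + b = 76.6. δu = √(δz² + δb²) = √(0.00125 + 11.8) = 3.44, so δu/u = 0.0448.
Q is then a monomial in u, x, a:
δQ/Q = √((δu/u)² + (½·δx/x)² + (½·δa/a)²) = √(0.00201 + 0.00245 + 0.000784) = 0.0724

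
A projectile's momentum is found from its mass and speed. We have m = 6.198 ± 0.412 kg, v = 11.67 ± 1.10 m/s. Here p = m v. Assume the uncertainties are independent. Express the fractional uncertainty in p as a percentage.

Products/powers → add relative errors in quadrature, weighted by exponent:
  (1·δm/m)² = (1×0.0665)² = 0.00442;  (1·δv/v)² = (1×0.0943)² = 0.00888
δp/p = √(0.0133) = 0.115

11.5%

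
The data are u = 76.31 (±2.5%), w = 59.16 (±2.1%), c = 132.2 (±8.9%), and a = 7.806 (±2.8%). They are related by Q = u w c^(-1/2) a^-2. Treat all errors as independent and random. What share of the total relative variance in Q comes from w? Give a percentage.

7.13%

(δQ/Q)² = (1·δu/u)² + (1·δw/w)² + (−½·δc/c)² + (-2·δa/a)²
  u term: (1×0.0250)² = 0.000625
  w term: (1×0.0210)² = 0.000441
  c term: (-0.5×0.0890)² = 0.00198
  a term: (-2×0.0280)² = 0.00314
Total = 0.00618. Share from w = 0.000441/0.00618 = 0.0713.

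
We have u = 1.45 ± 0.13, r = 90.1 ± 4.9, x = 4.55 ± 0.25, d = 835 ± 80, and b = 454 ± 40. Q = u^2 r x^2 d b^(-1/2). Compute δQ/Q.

0.241

Products/powers → add relative errors in quadrature, weighted by exponent:
  (2·δu/u)² = (2×0.0897)² = 0.0322;  (1·δr/r)² = (1×0.0544)² = 0.00296;  (2·δx/x)² = (2×0.0549)² = 0.0121;  (1·δd/d)² = (1×0.0958)² = 0.00918;  (−½·δb/b)² = (-0.5×0.0881)² = 0.00194
δQ/Q = √(0.0583) = 0.241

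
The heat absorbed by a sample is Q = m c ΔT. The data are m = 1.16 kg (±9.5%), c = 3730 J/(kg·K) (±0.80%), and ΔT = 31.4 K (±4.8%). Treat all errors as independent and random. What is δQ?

For a monomial Q ∝ m, c, ΔT, fractional errors add in quadrature:
  (1·δm/m)² = (1×0.0950)² = 0.00903;  (1·δc/c)² = (1×0.00800)² = 6.4e-05;  (1·δΔT/ΔT)² = (1×0.0480)² = 0.00230
δQ/Q = √(0.0114) = 0.107
Q = 1.36e+05 J, so δQ = 0.107 × 1.36e+05 = 14500 J.

14500 J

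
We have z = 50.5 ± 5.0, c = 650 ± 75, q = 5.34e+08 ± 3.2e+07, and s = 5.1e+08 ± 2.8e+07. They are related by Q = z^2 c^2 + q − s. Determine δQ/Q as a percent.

Let p = z^2·c^2 = 1.08e+09. δp/p = √((2·δz/z)² + (2·δc/c)²) = √(0.0392 + 0.0533) = 0.304, so δp = 3.28e+08.
Q = p + q − s: δQ = √(δp² + δq² + δs²) = √(1.07e+17 + 1.02e+15 + 7.84e+14) = 3.3e+08
Q = 1.1e+09, so δQ/Q = 3.3e+08/1.1e+09 = 0.300.

30.0%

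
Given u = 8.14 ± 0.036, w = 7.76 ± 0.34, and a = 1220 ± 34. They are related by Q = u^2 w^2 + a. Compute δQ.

353

Let p = u^2·w^2 = 3990. δp/p = √((2·δu/u)² + (2·δw/w)²) = √(7.82e-05 + 0.00768) = 0.0881, so δp = 351.
Q = p + a: δQ = √(δp² + δa²) = √(1.23e+05 + 1160) = 353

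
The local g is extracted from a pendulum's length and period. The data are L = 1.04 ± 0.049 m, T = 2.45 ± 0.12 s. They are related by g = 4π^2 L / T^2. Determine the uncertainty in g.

0.744 m/s^2

Each factor contributes (exponent × relative error)² to (δg/g)²:
  (1·δL/L)² = (1×0.0471)² = 0.00222;  (-2·δT/T)² = (-2×0.0490)² = 0.00960
δg/g = √(0.0118) = 0.109
g = 6.84 m/s^2, so δg = 0.109 × 6.84 = 0.744 m/s^2.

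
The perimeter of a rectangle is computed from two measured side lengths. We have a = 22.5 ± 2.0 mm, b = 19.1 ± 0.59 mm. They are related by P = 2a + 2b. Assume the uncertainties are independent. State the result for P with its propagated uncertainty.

83.2 ± 4.17 mm

P is a linear combination, so absolute uncertainties add in quadrature:
  (2·δa)² = 16.0;  (2·δb)² = 1.39
δP = √(17.4) = 4.17 mm
P = 83.2 mm.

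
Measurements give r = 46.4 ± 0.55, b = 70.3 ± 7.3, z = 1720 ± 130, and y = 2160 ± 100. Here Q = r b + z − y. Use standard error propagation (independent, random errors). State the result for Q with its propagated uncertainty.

2820 ± 378

Let p = r·b = 3260. δp/p = √((1·δr/r)² + (1·δb/b)²) = √(0.000141 + 0.0108) = 0.105, so δp = 341.
Q = p + z − y: δQ = √(δp² + δz² + δy²) = √(1.16e+05 + 16900 + 10000) = 378
Q = 2820.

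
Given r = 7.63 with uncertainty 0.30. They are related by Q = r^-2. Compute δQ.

0.00135

Q ∝ r^-2, so δQ/Q = |-2| · δr/r = 2 × 0.0393 = 0.0786.
Q = 0.0172, so δQ = 0.0786 × 0.0172 = 0.00135.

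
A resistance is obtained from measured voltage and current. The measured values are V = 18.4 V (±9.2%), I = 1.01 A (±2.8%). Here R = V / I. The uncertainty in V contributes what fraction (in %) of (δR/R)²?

91.5%

(δR/R)² = (1·δV/V)² + (-1·δI/I)²
  V term: (1×0.0920)² = 0.00846
  I term: (-1×0.0280)² = 0.000784
Total = 0.00925. Share from V = 0.00846/0.00925 = 0.915.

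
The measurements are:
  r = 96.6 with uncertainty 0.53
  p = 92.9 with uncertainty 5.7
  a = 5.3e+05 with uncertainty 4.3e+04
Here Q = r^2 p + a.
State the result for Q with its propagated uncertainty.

Let w = r^2·p = 8.67e+05. δw/w = √((2·δr/r)² + (1·δp/p)²) = √(0.000120 + 0.00376) = 0.0623, so δw = 54000.
Q = w + a: δQ = √(δw² + δa²) = √(2.92e+09 + 1.85e+09) = 69100
Q = 1.4e+06.

(1.40 ± 0.0691) × 10^6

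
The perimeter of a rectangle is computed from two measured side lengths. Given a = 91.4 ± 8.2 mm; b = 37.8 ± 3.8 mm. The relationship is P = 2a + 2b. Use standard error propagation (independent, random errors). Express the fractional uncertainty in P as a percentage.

For a sum/difference, combine absolute errors in quadrature:
  (2·δa)² = 269;  (2·δb)² = 57.8
δP = √(327) = 18.1 mm
P = 258 mm, so δP/P = 18.1/258 = 0.0700.

7.00%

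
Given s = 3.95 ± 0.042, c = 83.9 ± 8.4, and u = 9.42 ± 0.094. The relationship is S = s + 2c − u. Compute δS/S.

0.103

Absolute uncertainties add in quadrature for a linear combination:
  (δs)² = 0.00176;  (2·δc)² = 282;  (δu)² = 0.00884
δS = √(282) = 16.8
S = 162, so δS/S = 16.8/162 = 0.103.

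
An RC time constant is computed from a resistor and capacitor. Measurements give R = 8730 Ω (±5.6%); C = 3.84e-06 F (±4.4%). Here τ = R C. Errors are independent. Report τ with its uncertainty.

0.0335 ± 0.00239 s

τ is a product of powers, so relative uncertainties combine in quadrature:
  (1·δR/R)² = (1×0.0560)² = 0.00314;  (1·δC/C)² = (1×0.0440)² = 0.00194
δτ/τ = √(0.00507) = 0.0712
τ = 0.0335 s, so δτ = 0.0712 × 0.0335 = 0.00239 s.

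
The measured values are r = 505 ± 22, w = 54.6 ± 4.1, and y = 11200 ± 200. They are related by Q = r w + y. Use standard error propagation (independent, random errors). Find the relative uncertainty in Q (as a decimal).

0.0620

Let p = r·w = 27600. δp/p = √((1·δr/r)² + (1·δw/w)²) = √(0.00190 + 0.00564) = 0.0868, so δp = 2390.
Q = p + y: δQ = √(δp² + δy²) = √(5.73e+06 + 40000) = 2400
Q = 38800, so δQ/Q = 2400/38800 = 0.0620.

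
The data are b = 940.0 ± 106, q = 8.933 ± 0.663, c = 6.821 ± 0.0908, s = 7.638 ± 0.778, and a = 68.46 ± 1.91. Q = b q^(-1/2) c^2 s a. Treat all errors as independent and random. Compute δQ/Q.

0.161

Relative error in a monomial: (δQ/Q)² = Σ (nᵢ · δxᵢ/xᵢ)².
  (1·δb/b)² = (1×0.113)² = 0.0127;  (−½·δq/q)² = (-0.5×0.0742)² = 0.00138;  (2·δc/c)² = (2×0.0133)² = 0.000709;  (1·δs/s)² = (1×0.102)² = 0.0104;  (1·δa/a)² = (1×0.0279)² = 0.000778
δQ/Q = √(0.0260) = 0.161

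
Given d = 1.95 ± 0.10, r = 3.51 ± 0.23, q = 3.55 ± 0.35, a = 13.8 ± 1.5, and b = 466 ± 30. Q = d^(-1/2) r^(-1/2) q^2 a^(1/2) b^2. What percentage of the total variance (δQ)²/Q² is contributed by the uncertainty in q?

64.6%

(δQ/Q)² = (−½·δd/d)² + (−½·δr/r)² + (2·δq/q)² + (½·δa/a)² + (2·δb/b)²
  d term: (-0.5×0.0513)² = 0.000657
  r term: (-0.5×0.0655)² = 0.00107
  q term: (2×0.0986)² = 0.0389
  a term: (0.5×0.109)² = 0.00295
  b term: (2×0.0644)² = 0.0166
Total = 0.0601. Share from q = 0.0389/0.0601 = 0.646.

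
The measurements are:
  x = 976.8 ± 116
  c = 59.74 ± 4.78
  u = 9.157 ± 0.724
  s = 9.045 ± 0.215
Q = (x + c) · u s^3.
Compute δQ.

Let w = x + c = 1037. δw = √(δx² + δc²) = √(13500 + 22.8) = 116, so δw/w = 0.112.
Q is then a monomial in w, u, s:
δQ/Q = √((δw/w)² + (1·δu/u)² + (3·δs/s)²) = √(0.0125 + 0.00625 + 0.00509) = 0.155
Q = 7.024e+06, so δQ = 0.155 × 7.024e+06 = 1.09e+06.

1.09e+06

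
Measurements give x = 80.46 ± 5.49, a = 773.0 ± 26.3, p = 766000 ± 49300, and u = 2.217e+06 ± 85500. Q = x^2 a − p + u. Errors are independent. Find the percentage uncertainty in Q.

11.0%

Let w = x^2·a = 5.004e+06. δw/w = √((2·δx/x)² + (1·δa/a)²) = √(0.0186 + 0.00116) = 0.141, so δw = 7.04e+05.
Q = w − p + u: δQ = √(δw² + δp² + δu²) = √(4.95e+11 + 2.43e+09 + 7.31e+09) = 7.11e+05
Q = 6.455e+06, so δQ/Q = 7.11e+05/6.455e+06 = 0.110.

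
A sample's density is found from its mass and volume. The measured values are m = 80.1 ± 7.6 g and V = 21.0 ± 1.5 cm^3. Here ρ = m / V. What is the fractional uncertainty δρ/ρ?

ρ is a product of powers, so relative uncertainties combine in quadrature:
  (1·δm/m)² = (1×0.0949)² = 0.00900;  (-1·δV/V)² = (-1×0.0714)² = 0.00510
δρ/ρ = √(0.0141) = 0.119

0.119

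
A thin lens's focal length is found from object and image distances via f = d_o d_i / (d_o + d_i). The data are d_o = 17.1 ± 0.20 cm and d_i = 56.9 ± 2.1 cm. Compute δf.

0.163 cm

∂f/∂d_o = (d_i/(d_o+d_i))² = 0.591;  ∂f/∂d_i = (d_o/(d_o+d_i))² = 0.0534
δf = √((∂f/∂d_o · δd_o)² + (∂f/∂d_i · δd_i)²) = √(0.0140 + 0.0126) = 0.163 cm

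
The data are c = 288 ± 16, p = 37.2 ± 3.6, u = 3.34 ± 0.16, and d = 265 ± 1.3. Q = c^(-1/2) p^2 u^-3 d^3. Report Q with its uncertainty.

For a monomial Q ∝ c^(-1/2), p^2, u^-3, d^3, fractional errors add in quadrature:
  (−½·δc/c)² = (-0.5×0.0556)² = 0.000772;  (2·δp/p)² = (2×0.0968)² = 0.0375;  (-3·δu/u)² = (-3×0.0479)² = 0.0207;  (3·δd/d)² = (3×0.00491)² = 0.000217
δQ/Q = √(0.0591) = 0.243
Q = 4.07e+07, so δQ = 0.243 × 4.07e+07 = 9.9e+06.

(4.07 ± 0.990) × 10^7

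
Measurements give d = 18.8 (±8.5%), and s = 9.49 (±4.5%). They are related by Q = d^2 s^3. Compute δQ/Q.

0.217

Since Q is a product/quotient, work with relative uncertainties:
  (2·δd/d)² = (2×0.0850)² = 0.0289;  (3·δs/s)² = (3×0.0450)² = 0.0182
δQ/Q = √(0.0471) = 0.217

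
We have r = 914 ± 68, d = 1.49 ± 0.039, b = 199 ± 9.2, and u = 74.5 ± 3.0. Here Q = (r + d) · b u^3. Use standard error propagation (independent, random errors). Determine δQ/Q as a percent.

Let w = r + d = 915. δw = √(δr² + δd²) = √(4620 + 0.00152) = 68.0, so δw/w = 0.0743.
Q is then a monomial in w, b, u:
δQ/Q = √((δw/w)² + (1·δb/b)² + (3·δu/u)²) = √(0.00552 + 0.00214 + 0.0146) = 0.149

14.9%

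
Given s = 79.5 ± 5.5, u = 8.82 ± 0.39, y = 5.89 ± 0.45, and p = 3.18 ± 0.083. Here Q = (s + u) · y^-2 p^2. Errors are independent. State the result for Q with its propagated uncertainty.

Let w = s + u = 88.3. δw = √(δs² + δu²) = √(30.2 + 0.152) = 5.51, so δw/w = 0.0624.
Q is then a monomial in w, y, p:
δQ/Q = √((δw/w)² + (-2·δy/y)² + (2·δp/p)²) = √(0.00390 + 0.0233 + 0.00272) = 0.173
Q = 25.7, so δQ = 0.173 × 25.7 = 4.46.

25.7 ± 4.46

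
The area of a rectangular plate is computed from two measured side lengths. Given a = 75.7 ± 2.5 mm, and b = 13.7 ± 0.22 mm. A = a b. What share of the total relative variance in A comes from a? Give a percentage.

(δA/A)² = (1·δa/a)² + (1·δb/b)²
  a term: (1×0.0330)² = 0.00109
  b term: (1×0.0161)² = 0.000258
Total = 0.00135. Share from a = 0.00109/0.00135 = 0.809.

80.9%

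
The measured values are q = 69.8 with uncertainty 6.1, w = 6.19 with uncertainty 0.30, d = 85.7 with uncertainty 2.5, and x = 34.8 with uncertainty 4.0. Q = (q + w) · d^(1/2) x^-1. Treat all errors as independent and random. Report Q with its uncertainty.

Let u = q + w = 76.0. δu = √(δq² + δw²) = √(37.2 + 0.0900) = 6.11, so δu/u = 0.0804.
Q is then a monomial in u, d, x:
δQ/Q = √((δu/u)² + (½·δd/d)² + (-1·δx/x)²) = √(0.00646 + 0.000213 + 0.0132) = 0.141
Q = 20.2, so δQ = 0.141 × 20.2 = 2.85.

20.2 ± 2.85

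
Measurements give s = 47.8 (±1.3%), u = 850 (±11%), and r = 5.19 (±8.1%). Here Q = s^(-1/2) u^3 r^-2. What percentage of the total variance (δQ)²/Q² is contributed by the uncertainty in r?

(δQ/Q)² = (−½·δs/s)² + (3·δu/u)² + (-2·δr/r)²
  s term: (-0.5×0.0130)² = 4.23e-05
  u term: (3×0.110)² = 0.109
  r term: (-2×0.0810)² = 0.0262
Total = 0.135. Share from r = 0.0262/0.135 = 0.194.

19.4%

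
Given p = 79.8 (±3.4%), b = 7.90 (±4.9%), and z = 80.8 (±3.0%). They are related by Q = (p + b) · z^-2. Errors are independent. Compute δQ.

Let u = p + b = 87.7. δu = √(δp² + δb²) = √(7.36 + 0.150) = 2.74, so δu/u = 0.0313.
Q is then a monomial in u, z:
δQ/Q = √((δu/u)² + (-2·δz/z)²) = √(0.000977 + 0.00360) = 0.0677
Q = 0.0134, so δQ = 0.0677 × 0.0134 = 0.000909.

0.000909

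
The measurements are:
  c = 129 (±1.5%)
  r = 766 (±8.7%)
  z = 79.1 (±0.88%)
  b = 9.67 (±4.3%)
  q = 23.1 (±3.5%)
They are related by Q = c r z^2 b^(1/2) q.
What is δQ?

4.39e+09

Relative error in a monomial: (δQ/Q)² = Σ (nᵢ · δxᵢ/xᵢ)².
  (1·δc/c)² = (1×0.0150)² = 0.000225;  (1·δr/r)² = (1×0.0870)² = 0.00757;  (2·δz/z)² = (2×0.00880)² = 0.000310;  (½·δb/b)² = (0.5×0.0430)² = 0.000462;  (1·δq/q)² = (1×0.0350)² = 0.00123
δQ/Q = √(0.00979) = 0.0989
Q = 4.44e+10, so δQ = 0.0989 × 4.44e+10 = 4.39e+09.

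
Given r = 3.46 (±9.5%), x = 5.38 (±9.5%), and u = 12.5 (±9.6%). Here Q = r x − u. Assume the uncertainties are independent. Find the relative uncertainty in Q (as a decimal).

0.454

Let p = r·x = 18.6. δp/p = √((1·δr/r)² + (1·δx/x)²) = √(0.00903 + 0.00903) = 0.134, so δp = 2.50.
Q = p − u: δQ = √(δp² + δu²) = √(6.25 + 1.44) = 2.77
Q = 6.11, so δQ/Q = 2.77/6.11 = 0.454.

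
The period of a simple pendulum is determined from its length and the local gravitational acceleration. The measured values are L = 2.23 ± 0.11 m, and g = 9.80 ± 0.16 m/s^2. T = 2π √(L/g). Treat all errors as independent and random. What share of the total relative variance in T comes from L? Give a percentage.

90.1%

(δT/T)² = (½·δL/L)² + (−½·δg/g)²
  L term: (0.5×0.0493)² = 0.000608
  g term: (-0.5×0.0163)² = 6.66e-05
Total = 0.000675. Share from L = 0.000608/0.000675 = 0.901.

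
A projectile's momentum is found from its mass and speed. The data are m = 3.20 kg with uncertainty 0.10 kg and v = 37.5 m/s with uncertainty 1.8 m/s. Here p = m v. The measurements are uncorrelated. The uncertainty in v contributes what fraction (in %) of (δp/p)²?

70.2%

(δp/p)² = (1·δm/m)² + (1·δv/v)²
  m term: (1×0.0312)² = 0.000977
  v term: (1×0.0480)² = 0.00230
Total = 0.00328. Share from v = 0.00230/0.00328 = 0.702.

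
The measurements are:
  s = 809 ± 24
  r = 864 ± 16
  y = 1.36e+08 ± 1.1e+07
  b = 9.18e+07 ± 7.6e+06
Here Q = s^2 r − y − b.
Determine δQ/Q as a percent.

Let p = s^2·r = 5.65e+08. δp/p = √((2·δs/s)² + (1·δr/r)²) = √(0.00352 + 0.000343) = 0.0622, so δp = 3.51e+07.
Q = p − y − b: δQ = √(δp² + δy² + δb²) = √(1.24e+15 + 1.21e+14 + 5.78e+13) = 3.76e+07
Q = 3.38e+08, so δQ/Q = 3.76e+07/3.38e+08 = 0.111.

11.1%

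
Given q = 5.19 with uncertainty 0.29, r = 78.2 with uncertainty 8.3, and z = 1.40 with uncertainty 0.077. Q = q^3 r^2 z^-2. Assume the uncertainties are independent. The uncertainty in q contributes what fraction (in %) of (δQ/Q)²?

33.0%

(δQ/Q)² = (3·δq/q)² + (2·δr/r)² + (-2·δz/z)²
  q term: (3×0.0559)² = 0.0281
  r term: (2×0.106)² = 0.0451
  z term: (-2×0.0550)² = 0.0121
Total = 0.0853. Share from q = 0.0281/0.0853 = 0.330.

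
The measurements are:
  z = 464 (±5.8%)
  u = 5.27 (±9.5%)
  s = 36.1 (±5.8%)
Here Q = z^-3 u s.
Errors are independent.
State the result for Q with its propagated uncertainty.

Relative error in a monomial: (δQ/Q)² = Σ (nᵢ · δxᵢ/xᵢ)².
  (-3·δz/z)² = (-3×0.0580)² = 0.0303;  (1·δu/u)² = (1×0.0950)² = 0.00902;  (1·δs/s)² = (1×0.0580)² = 0.00336
δQ/Q = √(0.0427) = 0.207
Q = 1.9e-06, so δQ = 0.207 × 1.9e-06 = 3.93e-07.

(1.90 ± 0.393) × 10^-6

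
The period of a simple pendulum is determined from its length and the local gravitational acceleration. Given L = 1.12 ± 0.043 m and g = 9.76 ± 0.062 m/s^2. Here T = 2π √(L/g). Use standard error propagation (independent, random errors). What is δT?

0.0414 s

Relative error in a monomial: (δT/T)² = Σ (nᵢ · δxᵢ/xᵢ)².
  (½·δL/L)² = (0.5×0.0384)² = 0.000369;  (−½·δg/g)² = (-0.5×0.00635)² = 1.01e-05
δT/T = √(0.000379) = 0.0195
T = 2.13 s, so δT = 0.0195 × 2.13 = 0.0414 s.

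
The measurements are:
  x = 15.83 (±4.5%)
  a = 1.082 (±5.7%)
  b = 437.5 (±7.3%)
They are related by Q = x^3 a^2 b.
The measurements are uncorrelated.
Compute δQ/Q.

0.191

Products/powers → add relative errors in quadrature, weighted by exponent:
  (3·δx/x)² = (3×0.0450)² = 0.0182;  (2·δa/a)² = (2×0.0570)² = 0.0130;  (1·δb/b)² = (1×0.0730)² = 0.00533
δQ/Q = √(0.0365) = 0.191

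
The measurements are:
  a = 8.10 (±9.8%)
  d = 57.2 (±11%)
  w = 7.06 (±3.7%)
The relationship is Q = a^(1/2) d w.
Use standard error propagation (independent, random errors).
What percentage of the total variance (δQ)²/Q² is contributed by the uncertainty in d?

(δQ/Q)² = (½·δa/a)² + (1·δd/d)² + (1·δw/w)²
  a term: (0.5×0.0980)² = 0.00240
  d term: (1×0.110)² = 0.0121
  w term: (1×0.0370)² = 0.00137
Total = 0.0159. Share from d = 0.0121/0.0159 = 0.762.

76.2%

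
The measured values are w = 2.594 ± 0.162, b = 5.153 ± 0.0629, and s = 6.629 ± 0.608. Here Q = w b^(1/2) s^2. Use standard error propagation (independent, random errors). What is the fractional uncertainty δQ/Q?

Products/powers → add relative errors in quadrature, weighted by exponent:
  (1·δw/w)² = (1×0.0625)² = 0.00390;  (½·δb/b)² = (0.5×0.0122)² = 3.72e-05;  (2·δs/s)² = (2×0.0917)² = 0.0336
δQ/Q = √(0.0376) = 0.194

0.194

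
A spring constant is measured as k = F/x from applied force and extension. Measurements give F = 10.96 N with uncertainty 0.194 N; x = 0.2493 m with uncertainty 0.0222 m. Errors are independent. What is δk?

3.99 N/m

Relative error in a monomial: (δk/k)² = Σ (nᵢ · δxᵢ/xᵢ)².
  (1·δF/F)² = (1×0.0177)² = 0.000313;  (-1·δx/x)² = (-1×0.0890)² = 0.00793
δk/k = √(0.00824) = 0.0908
k = 43.96 N/m, so δk = 0.0908 × 43.96 = 3.99 N/m.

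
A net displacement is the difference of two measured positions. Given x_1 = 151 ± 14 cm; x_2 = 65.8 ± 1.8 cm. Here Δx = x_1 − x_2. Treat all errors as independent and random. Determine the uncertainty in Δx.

14.1 cm

Δx is a linear combination, so absolute uncertainties add in quadrature:
  (δx_1)² = 196;  (δx_2)² = 3.24
δΔx = √(199) = 14.1 cm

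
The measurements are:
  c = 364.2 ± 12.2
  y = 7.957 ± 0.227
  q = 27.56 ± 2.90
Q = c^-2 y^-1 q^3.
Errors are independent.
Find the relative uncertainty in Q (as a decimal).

0.324

Q is a product of powers, so relative uncertainties combine in quadrature:
  (-2·δc/c)² = (-2×0.0335)² = 0.00449;  (-1·δy/y)² = (-1×0.0285)² = 0.000814;  (3·δq/q)² = (3×0.105)² = 0.0997
δQ/Q = √(0.105) = 0.324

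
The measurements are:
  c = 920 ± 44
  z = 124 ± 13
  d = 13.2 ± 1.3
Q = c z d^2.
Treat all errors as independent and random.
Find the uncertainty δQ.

For a monomial Q ∝ c, z, d^2, fractional errors add in quadrature:
  (1·δc/c)² = (1×0.0478)² = 0.00229;  (1·δz/z)² = (1×0.105)² = 0.0110;  (2·δd/d)² = (2×0.0985)² = 0.0388
δQ/Q = √(0.0521) = 0.228
Q = 1.99e+07, so δQ = 0.228 × 1.99e+07 = 4.54e+06.

4.54e+06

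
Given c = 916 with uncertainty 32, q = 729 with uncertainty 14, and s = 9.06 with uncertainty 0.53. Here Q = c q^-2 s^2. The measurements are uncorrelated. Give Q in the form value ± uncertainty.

0.141 ± 0.0181

Each factor contributes (exponent × relative error)² to (δQ/Q)²:
  (1·δc/c)² = (1×0.0349)² = 0.00122;  (-2·δq/q)² = (-2×0.0192)² = 0.00148;  (2·δs/s)² = (2×0.0585)² = 0.0137
δQ/Q = √(0.0164) = 0.128
Q = 0.141, so δQ = 0.128 × 0.141 = 0.0181.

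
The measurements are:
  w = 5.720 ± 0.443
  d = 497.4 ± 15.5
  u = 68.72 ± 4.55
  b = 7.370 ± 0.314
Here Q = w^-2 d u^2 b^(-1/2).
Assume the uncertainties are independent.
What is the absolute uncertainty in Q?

5480

Since Q is a product/quotient, work with relative uncertainties:
  (-2·δw/w)² = (-2×0.0774)² = 0.0240;  (1·δd/d)² = (1×0.0312)² = 0.000971;  (2·δu/u)² = (2×0.0662)² = 0.0175;  (−½·δb/b)² = (-0.5×0.0426)² = 0.000454
δQ/Q = √(0.0430) = 0.207
Q = 26450, so δQ = 0.207 × 26450 = 5480.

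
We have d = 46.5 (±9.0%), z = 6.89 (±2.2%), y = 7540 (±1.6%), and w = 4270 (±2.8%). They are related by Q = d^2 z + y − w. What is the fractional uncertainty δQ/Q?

Let p = d^2·z = 14900. δp/p = √((2·δd/d)² + (1·δz/z)²) = √(0.0324 + 0.000484) = 0.181, so δp = 2700.
Q = p + y − w: δQ = √(δp² + δy² + δw²) = √(7.3e+06 + 14600 + 14300) = 2710
Q = 18200, so δQ/Q = 2710/18200 = 0.149.

0.149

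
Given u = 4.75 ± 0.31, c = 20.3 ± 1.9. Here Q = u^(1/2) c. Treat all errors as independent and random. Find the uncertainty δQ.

Products/powers → add relative errors in quadrature, weighted by exponent:
  (½·δu/u)² = (0.5×0.0653)² = 0.00106;  (1·δc/c)² = (1×0.0936)² = 0.00876
δQ/Q = √(0.00983) = 0.0991
Q = 44.2, so δQ = 0.0991 × 44.2 = 4.39.

4.39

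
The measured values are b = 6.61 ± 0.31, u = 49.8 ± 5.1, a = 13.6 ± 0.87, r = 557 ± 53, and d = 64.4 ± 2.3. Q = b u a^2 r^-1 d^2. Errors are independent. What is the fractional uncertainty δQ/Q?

Since Q is a product/quotient, work with relative uncertainties:
  (1·δb/b)² = (1×0.0469)² = 0.00220;  (1·δu/u)² = (1×0.102)² = 0.0105;  (2·δa/a)² = (2×0.0640)² = 0.0164;  (-1·δr/r)² = (-1×0.0952)² = 0.00905;  (2·δd/d)² = (2×0.0357)² = 0.00510
δQ/Q = √(0.0432) = 0.208

0.208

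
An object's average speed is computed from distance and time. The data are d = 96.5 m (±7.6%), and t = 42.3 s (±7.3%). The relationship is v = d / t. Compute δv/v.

0.105

For a monomial v ∝ d, t^-1, fractional errors add in quadrature:
  (1·δd/d)² = (1×0.0760)² = 0.00578;  (-1·δt/t)² = (-1×0.0730)² = 0.00533
δv/v = √(0.0111) = 0.105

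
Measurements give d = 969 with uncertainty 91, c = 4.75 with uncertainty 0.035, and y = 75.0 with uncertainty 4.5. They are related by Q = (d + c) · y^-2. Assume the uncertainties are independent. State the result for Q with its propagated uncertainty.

0.173 ± 0.0263

Let u = d + c = 974. δu = √(δd² + δc²) = √(8280 + 0.00123) = 91.0, so δu/u = 0.0935.
Q is then a monomial in u, y:
δQ/Q = √((δu/u)² + (-2·δy/y)²) = √(0.00873 + 0.0144) = 0.152
Q = 0.173, so δQ = 0.152 × 0.173 = 0.0263.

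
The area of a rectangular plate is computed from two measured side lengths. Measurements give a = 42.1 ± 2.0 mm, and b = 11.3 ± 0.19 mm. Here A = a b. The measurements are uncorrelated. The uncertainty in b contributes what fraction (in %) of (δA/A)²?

11.1%

(δA/A)² = (1·δa/a)² + (1·δb/b)²
  a term: (1×0.0475)² = 0.00226
  b term: (1×0.0168)² = 0.000283
Total = 0.00254. Share from b = 0.000283/0.00254 = 0.111.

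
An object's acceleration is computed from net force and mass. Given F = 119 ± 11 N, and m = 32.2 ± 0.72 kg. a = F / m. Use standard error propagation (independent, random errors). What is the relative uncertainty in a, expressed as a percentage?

9.51%

a is a product of powers, so relative uncertainties combine in quadrature:
  (1·δF/F)² = (1×0.0924)² = 0.00854;  (-1·δm/m)² = (-1×0.0224)² = 0.000500
δa/a = √(0.00904) = 0.0951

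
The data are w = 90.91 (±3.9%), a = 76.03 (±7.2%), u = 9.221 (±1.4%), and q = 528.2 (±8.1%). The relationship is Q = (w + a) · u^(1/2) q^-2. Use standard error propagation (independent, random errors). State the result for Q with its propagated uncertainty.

Let h = w + a = 166.9. δh = √(δw² + δa²) = √(12.6 + 30.0) = 6.52, so δh/h = 0.0391.
Q is then a monomial in h, u, q:
δQ/Q = √((δh/h)² + (½·δu/u)² + (-2·δq/q)²) = √(0.00153 + 4.9e-05 + 0.0262) = 0.167
Q = 0.001817, so δQ = 0.167 × 0.001817 = 0.000303.

0.001817 ± 0.000303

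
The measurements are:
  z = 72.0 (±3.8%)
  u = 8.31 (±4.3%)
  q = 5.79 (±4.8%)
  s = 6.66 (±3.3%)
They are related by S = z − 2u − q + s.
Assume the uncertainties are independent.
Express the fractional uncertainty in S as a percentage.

Sums and differences: (δS)² = Σ (cᵢ δxᵢ)².
  (δz)² = 7.49;  (2·δu)² = 0.511;  (δq)² = 0.0772;  (δs)² = 0.0483
δS = √(8.12) = 2.85
S = 56.2, so δS/S = 2.85/56.2 = 0.0507.

5.07%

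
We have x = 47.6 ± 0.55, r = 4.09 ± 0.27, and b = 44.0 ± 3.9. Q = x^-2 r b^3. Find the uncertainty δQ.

Each factor contributes (exponent × relative error)² to (δQ/Q)²:
  (-2·δx/x)² = (-2×0.0116)² = 0.000534;  (1·δr/r)² = (1×0.0660)² = 0.00436;  (3·δb/b)² = (3×0.0886)² = 0.0707
δQ/Q = √(0.0756) = 0.275
Q = 154, so δQ = 0.275 × 154 = 42.3.

42.3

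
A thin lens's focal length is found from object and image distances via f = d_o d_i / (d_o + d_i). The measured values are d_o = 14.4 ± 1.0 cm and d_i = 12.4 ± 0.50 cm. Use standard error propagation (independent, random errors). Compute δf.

∂f/∂d_o = (d_i/(d_o+d_i))² = 0.214;  ∂f/∂d_i = (d_o/(d_o+d_i))² = 0.289
δf = √((∂f/∂d_o · δd_o)² + (∂f/∂d_i · δd_i)²) = √(0.0458 + 0.0208) = 0.258 cm

0.258 cm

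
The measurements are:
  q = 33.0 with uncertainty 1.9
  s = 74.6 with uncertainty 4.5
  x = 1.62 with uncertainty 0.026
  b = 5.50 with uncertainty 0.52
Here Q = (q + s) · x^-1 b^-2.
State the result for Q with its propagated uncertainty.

Let u = q + s = 108. δu = √(δq² + δs²) = √(3.61 + 20.2) = 4.88, so δu/u = 0.0454.
Q is then a monomial in u, x, b:
δQ/Q = √((δu/u)² + (-1·δx/x)² + (-2·δb/b)²) = √(0.00206 + 0.000258 + 0.0358) = 0.195
Q = 2.20, so δQ = 0.195 × 2.20 = 0.428.

2.20 ± 0.428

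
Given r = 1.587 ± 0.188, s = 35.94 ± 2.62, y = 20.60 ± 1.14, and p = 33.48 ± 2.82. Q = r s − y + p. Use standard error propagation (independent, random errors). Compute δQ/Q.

Let w = r·s = 57.04. δw/w = √((1·δr/r)² + (1·δs/s)²) = √(0.0140 + 0.00531) = 0.139, so δw = 7.93.
Q = w − y + p: δQ = √(δw² + δy² + δp²) = √(62.9 + 1.30 + 7.95) = 8.50
Q = 69.92, so δQ/Q = 8.50/69.92 = 0.122.

0.122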